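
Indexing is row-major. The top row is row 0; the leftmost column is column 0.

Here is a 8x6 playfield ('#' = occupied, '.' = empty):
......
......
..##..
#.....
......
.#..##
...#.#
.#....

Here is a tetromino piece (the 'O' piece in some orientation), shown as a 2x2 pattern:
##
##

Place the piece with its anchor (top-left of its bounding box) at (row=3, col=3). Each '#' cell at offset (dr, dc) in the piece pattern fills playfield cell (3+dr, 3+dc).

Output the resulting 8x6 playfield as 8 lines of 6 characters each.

Fill (3+0,3+0) = (3,3)
Fill (3+0,3+1) = (3,4)
Fill (3+1,3+0) = (4,3)
Fill (3+1,3+1) = (4,4)

Answer: ......
......
..##..
#..##.
...##.
.#..##
...#.#
.#....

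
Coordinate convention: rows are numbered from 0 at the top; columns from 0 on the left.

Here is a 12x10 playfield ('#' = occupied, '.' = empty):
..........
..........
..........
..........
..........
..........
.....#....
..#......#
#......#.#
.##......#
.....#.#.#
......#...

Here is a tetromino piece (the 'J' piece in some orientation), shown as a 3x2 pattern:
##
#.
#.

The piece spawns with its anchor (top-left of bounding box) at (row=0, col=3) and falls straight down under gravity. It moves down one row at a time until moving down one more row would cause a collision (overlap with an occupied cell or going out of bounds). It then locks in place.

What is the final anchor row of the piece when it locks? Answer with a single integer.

Answer: 9

Derivation:
Spawn at (row=0, col=3). Try each row:
  row 0: fits
  row 1: fits
  row 2: fits
  row 3: fits
  row 4: fits
  row 5: fits
  row 6: fits
  row 7: fits
  row 8: fits
  row 9: fits
  row 10: blocked -> lock at row 9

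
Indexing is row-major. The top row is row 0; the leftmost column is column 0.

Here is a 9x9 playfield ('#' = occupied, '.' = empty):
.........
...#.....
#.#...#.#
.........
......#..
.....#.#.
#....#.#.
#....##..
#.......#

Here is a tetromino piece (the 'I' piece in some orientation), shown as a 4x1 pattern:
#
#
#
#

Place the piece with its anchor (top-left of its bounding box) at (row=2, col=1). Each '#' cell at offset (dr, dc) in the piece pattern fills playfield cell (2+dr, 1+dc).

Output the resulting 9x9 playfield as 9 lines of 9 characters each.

Answer: .........
...#.....
###...#.#
.#.......
.#....#..
.#...#.#.
#....#.#.
#....##..
#.......#

Derivation:
Fill (2+0,1+0) = (2,1)
Fill (2+1,1+0) = (3,1)
Fill (2+2,1+0) = (4,1)
Fill (2+3,1+0) = (5,1)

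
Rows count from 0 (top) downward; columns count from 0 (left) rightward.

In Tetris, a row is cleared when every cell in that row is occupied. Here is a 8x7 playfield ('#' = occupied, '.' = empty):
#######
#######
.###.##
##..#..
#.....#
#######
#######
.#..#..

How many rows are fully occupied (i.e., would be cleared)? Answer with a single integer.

Check each row:
  row 0: 0 empty cells -> FULL (clear)
  row 1: 0 empty cells -> FULL (clear)
  row 2: 2 empty cells -> not full
  row 3: 4 empty cells -> not full
  row 4: 5 empty cells -> not full
  row 5: 0 empty cells -> FULL (clear)
  row 6: 0 empty cells -> FULL (clear)
  row 7: 5 empty cells -> not full
Total rows cleared: 4

Answer: 4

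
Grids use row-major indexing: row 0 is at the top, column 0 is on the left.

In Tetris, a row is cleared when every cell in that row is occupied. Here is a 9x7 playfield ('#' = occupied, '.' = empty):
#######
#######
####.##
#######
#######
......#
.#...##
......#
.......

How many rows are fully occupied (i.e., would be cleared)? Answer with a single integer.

Check each row:
  row 0: 0 empty cells -> FULL (clear)
  row 1: 0 empty cells -> FULL (clear)
  row 2: 1 empty cell -> not full
  row 3: 0 empty cells -> FULL (clear)
  row 4: 0 empty cells -> FULL (clear)
  row 5: 6 empty cells -> not full
  row 6: 4 empty cells -> not full
  row 7: 6 empty cells -> not full
  row 8: 7 empty cells -> not full
Total rows cleared: 4

Answer: 4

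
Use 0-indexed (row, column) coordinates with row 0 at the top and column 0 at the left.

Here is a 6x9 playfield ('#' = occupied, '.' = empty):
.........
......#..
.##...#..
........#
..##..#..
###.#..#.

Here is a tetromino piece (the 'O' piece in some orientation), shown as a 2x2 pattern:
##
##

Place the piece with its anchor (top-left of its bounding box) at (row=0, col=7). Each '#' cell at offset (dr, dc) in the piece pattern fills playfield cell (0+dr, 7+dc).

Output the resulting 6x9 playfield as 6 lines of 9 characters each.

Fill (0+0,7+0) = (0,7)
Fill (0+0,7+1) = (0,8)
Fill (0+1,7+0) = (1,7)
Fill (0+1,7+1) = (1,8)

Answer: .......##
......###
.##...#..
........#
..##..#..
###.#..#.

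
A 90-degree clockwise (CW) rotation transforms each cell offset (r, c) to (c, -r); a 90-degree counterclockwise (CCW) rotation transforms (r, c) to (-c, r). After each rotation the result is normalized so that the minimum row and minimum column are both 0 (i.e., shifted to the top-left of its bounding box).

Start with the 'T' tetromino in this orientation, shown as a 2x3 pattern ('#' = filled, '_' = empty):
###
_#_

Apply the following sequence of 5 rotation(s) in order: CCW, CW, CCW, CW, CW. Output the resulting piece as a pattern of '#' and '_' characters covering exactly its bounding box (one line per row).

Start:
###
_#_
After rotation 1 (CCW):
#_
##
#_
After rotation 2 (CW):
###
_#_
After rotation 3 (CCW):
#_
##
#_
After rotation 4 (CW):
###
_#_
After rotation 5 (CW):
_#
##
_#

Answer: _#
##
_#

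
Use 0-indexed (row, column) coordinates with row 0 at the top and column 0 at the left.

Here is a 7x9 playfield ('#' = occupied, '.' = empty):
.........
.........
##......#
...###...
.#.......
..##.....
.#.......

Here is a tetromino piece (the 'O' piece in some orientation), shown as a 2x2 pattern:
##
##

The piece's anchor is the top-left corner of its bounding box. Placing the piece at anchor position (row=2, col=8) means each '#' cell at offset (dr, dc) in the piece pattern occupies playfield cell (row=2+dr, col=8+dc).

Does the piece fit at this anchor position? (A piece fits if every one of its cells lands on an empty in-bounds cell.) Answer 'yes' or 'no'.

Answer: no

Derivation:
Check each piece cell at anchor (2, 8):
  offset (0,0) -> (2,8): occupied ('#') -> FAIL
  offset (0,1) -> (2,9): out of bounds -> FAIL
  offset (1,0) -> (3,8): empty -> OK
  offset (1,1) -> (3,9): out of bounds -> FAIL
All cells valid: no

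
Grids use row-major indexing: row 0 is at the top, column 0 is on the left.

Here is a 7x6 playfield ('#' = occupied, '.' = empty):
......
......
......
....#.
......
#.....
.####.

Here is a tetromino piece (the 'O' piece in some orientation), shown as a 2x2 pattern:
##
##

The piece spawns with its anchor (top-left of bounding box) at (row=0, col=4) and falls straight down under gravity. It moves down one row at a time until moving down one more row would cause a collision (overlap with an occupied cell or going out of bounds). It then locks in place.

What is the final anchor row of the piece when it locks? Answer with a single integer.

Answer: 1

Derivation:
Spawn at (row=0, col=4). Try each row:
  row 0: fits
  row 1: fits
  row 2: blocked -> lock at row 1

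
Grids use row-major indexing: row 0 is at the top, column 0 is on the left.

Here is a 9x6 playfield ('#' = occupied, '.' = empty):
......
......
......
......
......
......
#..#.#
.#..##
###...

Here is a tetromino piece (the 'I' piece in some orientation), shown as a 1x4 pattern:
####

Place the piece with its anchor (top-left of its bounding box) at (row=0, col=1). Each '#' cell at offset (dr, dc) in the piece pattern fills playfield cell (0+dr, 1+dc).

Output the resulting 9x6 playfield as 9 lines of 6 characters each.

Fill (0+0,1+0) = (0,1)
Fill (0+0,1+1) = (0,2)
Fill (0+0,1+2) = (0,3)
Fill (0+0,1+3) = (0,4)

Answer: .####.
......
......
......
......
......
#..#.#
.#..##
###...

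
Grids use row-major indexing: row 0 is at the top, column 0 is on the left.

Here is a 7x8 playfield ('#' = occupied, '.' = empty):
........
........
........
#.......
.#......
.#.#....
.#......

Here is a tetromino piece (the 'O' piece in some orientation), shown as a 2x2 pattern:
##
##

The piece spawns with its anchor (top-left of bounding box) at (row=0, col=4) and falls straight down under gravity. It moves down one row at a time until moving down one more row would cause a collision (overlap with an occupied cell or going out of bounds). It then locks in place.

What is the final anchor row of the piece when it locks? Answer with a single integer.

Spawn at (row=0, col=4). Try each row:
  row 0: fits
  row 1: fits
  row 2: fits
  row 3: fits
  row 4: fits
  row 5: fits
  row 6: blocked -> lock at row 5

Answer: 5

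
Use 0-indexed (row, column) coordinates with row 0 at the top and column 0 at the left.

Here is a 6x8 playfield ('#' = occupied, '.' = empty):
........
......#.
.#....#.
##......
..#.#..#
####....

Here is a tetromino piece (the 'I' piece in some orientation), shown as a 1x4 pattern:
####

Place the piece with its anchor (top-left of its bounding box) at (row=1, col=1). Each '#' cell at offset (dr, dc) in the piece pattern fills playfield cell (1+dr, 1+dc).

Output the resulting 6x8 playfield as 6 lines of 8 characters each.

Fill (1+0,1+0) = (1,1)
Fill (1+0,1+1) = (1,2)
Fill (1+0,1+2) = (1,3)
Fill (1+0,1+3) = (1,4)

Answer: ........
.####.#.
.#....#.
##......
..#.#..#
####....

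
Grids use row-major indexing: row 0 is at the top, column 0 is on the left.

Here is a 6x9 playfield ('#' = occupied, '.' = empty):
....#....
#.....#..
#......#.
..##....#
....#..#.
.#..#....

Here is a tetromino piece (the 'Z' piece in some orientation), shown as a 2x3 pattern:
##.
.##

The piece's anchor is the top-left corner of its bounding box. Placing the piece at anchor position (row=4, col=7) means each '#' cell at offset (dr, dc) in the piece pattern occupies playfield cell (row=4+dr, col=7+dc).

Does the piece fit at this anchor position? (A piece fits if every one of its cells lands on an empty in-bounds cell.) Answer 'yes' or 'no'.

Check each piece cell at anchor (4, 7):
  offset (0,0) -> (4,7): occupied ('#') -> FAIL
  offset (0,1) -> (4,8): empty -> OK
  offset (1,1) -> (5,8): empty -> OK
  offset (1,2) -> (5,9): out of bounds -> FAIL
All cells valid: no

Answer: no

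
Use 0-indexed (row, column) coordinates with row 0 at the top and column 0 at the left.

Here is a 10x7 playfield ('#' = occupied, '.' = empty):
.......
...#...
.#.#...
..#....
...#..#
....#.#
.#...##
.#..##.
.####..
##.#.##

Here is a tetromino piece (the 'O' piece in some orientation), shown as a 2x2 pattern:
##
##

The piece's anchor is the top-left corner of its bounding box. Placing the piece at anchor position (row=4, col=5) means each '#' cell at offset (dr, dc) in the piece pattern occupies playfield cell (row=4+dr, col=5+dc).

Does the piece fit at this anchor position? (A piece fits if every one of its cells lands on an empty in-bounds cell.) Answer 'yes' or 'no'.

Answer: no

Derivation:
Check each piece cell at anchor (4, 5):
  offset (0,0) -> (4,5): empty -> OK
  offset (0,1) -> (4,6): occupied ('#') -> FAIL
  offset (1,0) -> (5,5): empty -> OK
  offset (1,1) -> (5,6): occupied ('#') -> FAIL
All cells valid: no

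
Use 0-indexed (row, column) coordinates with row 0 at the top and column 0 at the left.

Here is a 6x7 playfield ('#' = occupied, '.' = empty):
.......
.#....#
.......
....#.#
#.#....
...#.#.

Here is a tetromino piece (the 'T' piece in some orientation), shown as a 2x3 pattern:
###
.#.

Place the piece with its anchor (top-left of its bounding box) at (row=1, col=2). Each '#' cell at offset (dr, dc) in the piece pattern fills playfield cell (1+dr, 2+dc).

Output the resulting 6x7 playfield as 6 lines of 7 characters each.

Fill (1+0,2+0) = (1,2)
Fill (1+0,2+1) = (1,3)
Fill (1+0,2+2) = (1,4)
Fill (1+1,2+1) = (2,3)

Answer: .......
.####.#
...#...
....#.#
#.#....
...#.#.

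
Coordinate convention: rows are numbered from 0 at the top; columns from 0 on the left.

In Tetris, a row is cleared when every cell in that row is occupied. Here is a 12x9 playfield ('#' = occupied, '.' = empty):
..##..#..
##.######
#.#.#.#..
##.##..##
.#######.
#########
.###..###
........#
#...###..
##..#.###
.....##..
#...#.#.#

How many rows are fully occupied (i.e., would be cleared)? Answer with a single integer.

Check each row:
  row 0: 6 empty cells -> not full
  row 1: 1 empty cell -> not full
  row 2: 5 empty cells -> not full
  row 3: 3 empty cells -> not full
  row 4: 2 empty cells -> not full
  row 5: 0 empty cells -> FULL (clear)
  row 6: 3 empty cells -> not full
  row 7: 8 empty cells -> not full
  row 8: 5 empty cells -> not full
  row 9: 3 empty cells -> not full
  row 10: 7 empty cells -> not full
  row 11: 5 empty cells -> not full
Total rows cleared: 1

Answer: 1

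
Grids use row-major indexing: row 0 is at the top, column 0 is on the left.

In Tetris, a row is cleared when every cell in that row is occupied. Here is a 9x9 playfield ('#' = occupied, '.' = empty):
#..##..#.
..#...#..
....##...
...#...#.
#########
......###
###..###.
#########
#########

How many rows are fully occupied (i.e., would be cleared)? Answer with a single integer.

Answer: 3

Derivation:
Check each row:
  row 0: 5 empty cells -> not full
  row 1: 7 empty cells -> not full
  row 2: 7 empty cells -> not full
  row 3: 7 empty cells -> not full
  row 4: 0 empty cells -> FULL (clear)
  row 5: 6 empty cells -> not full
  row 6: 3 empty cells -> not full
  row 7: 0 empty cells -> FULL (clear)
  row 8: 0 empty cells -> FULL (clear)
Total rows cleared: 3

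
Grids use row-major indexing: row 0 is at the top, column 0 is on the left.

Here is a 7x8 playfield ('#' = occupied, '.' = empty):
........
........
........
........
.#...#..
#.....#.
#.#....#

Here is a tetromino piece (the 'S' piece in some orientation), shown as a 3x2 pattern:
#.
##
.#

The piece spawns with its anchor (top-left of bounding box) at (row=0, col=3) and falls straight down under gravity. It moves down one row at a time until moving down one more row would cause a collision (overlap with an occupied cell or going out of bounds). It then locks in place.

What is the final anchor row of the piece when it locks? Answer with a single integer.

Answer: 4

Derivation:
Spawn at (row=0, col=3). Try each row:
  row 0: fits
  row 1: fits
  row 2: fits
  row 3: fits
  row 4: fits
  row 5: blocked -> lock at row 4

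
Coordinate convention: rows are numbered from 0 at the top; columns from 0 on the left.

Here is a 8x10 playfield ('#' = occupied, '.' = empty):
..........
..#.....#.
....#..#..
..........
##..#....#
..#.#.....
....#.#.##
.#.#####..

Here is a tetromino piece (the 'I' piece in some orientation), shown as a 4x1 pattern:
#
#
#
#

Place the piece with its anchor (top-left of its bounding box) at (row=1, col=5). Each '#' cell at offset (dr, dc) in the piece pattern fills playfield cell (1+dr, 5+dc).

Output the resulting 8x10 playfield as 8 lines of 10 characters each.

Answer: ..........
..#..#..#.
....##.#..
.....#....
##..##...#
..#.#.....
....#.#.##
.#.#####..

Derivation:
Fill (1+0,5+0) = (1,5)
Fill (1+1,5+0) = (2,5)
Fill (1+2,5+0) = (3,5)
Fill (1+3,5+0) = (4,5)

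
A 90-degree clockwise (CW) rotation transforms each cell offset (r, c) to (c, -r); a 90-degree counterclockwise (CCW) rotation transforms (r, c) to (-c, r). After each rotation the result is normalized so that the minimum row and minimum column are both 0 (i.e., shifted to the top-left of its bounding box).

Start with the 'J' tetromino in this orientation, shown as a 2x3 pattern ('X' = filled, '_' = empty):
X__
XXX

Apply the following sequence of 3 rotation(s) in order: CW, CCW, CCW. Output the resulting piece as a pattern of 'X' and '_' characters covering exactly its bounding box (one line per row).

Answer: _X
_X
XX

Derivation:
Start:
X__
XXX
After rotation 1 (CW):
XX
X_
X_
After rotation 2 (CCW):
X__
XXX
After rotation 3 (CCW):
_X
_X
XX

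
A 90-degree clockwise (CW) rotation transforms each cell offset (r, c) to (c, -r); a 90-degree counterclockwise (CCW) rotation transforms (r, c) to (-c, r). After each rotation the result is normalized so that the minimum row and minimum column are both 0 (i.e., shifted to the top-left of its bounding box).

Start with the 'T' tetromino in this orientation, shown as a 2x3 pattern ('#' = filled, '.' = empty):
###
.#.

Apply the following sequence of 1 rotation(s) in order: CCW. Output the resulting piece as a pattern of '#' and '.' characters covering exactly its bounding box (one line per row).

Start:
###
.#.
After rotation 1 (CCW):
#.
##
#.

Answer: #.
##
#.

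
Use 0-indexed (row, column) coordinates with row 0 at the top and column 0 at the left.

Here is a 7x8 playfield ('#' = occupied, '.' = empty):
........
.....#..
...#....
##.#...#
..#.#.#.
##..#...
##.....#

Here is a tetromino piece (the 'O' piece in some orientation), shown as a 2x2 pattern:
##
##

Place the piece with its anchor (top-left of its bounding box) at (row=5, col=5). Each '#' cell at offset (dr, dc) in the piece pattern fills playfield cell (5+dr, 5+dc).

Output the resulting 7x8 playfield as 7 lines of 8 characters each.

Answer: ........
.....#..
...#....
##.#...#
..#.#.#.
##..###.
##...###

Derivation:
Fill (5+0,5+0) = (5,5)
Fill (5+0,5+1) = (5,6)
Fill (5+1,5+0) = (6,5)
Fill (5+1,5+1) = (6,6)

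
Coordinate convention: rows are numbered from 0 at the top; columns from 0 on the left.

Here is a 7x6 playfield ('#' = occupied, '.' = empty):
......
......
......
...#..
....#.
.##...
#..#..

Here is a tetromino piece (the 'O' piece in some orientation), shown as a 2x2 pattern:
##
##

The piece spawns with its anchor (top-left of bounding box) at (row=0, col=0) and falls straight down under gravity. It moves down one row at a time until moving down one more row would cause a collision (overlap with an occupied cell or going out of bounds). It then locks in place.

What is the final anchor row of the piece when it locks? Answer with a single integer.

Spawn at (row=0, col=0). Try each row:
  row 0: fits
  row 1: fits
  row 2: fits
  row 3: fits
  row 4: blocked -> lock at row 3

Answer: 3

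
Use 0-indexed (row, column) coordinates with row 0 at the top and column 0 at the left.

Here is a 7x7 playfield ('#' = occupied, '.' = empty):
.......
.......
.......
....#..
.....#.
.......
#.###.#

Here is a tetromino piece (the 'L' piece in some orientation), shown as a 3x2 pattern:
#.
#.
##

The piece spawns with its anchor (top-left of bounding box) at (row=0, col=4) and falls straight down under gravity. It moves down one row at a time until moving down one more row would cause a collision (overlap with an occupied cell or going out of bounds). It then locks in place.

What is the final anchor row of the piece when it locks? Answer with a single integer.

Answer: 0

Derivation:
Spawn at (row=0, col=4). Try each row:
  row 0: fits
  row 1: blocked -> lock at row 0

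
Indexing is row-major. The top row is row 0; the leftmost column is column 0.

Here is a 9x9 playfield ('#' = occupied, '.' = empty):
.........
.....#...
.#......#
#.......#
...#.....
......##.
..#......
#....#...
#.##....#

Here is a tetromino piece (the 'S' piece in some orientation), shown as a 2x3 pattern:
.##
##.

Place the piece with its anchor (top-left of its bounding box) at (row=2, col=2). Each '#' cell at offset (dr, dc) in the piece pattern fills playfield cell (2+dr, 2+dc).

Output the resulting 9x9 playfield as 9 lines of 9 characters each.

Fill (2+0,2+1) = (2,3)
Fill (2+0,2+2) = (2,4)
Fill (2+1,2+0) = (3,2)
Fill (2+1,2+1) = (3,3)

Answer: .........
.....#...
.#.##...#
#.##....#
...#.....
......##.
..#......
#....#...
#.##....#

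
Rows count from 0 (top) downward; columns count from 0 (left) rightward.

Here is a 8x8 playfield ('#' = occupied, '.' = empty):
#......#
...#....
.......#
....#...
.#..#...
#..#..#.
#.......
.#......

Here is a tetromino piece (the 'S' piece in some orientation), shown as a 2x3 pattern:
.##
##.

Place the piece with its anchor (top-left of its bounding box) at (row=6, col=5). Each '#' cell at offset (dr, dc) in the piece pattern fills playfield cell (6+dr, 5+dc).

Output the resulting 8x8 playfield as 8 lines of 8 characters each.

Answer: #......#
...#....
.......#
....#...
.#..#...
#..#..#.
#.....##
.#...##.

Derivation:
Fill (6+0,5+1) = (6,6)
Fill (6+0,5+2) = (6,7)
Fill (6+1,5+0) = (7,5)
Fill (6+1,5+1) = (7,6)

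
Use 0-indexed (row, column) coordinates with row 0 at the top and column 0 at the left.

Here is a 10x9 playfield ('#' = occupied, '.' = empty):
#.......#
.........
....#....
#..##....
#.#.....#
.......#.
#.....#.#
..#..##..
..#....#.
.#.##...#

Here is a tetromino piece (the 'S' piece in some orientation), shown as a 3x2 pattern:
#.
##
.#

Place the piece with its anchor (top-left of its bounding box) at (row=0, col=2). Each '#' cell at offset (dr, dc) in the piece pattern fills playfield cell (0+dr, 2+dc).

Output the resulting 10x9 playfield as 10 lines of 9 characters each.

Fill (0+0,2+0) = (0,2)
Fill (0+1,2+0) = (1,2)
Fill (0+1,2+1) = (1,3)
Fill (0+2,2+1) = (2,3)

Answer: #.#.....#
..##.....
...##....
#..##....
#.#.....#
.......#.
#.....#.#
..#..##..
..#....#.
.#.##...#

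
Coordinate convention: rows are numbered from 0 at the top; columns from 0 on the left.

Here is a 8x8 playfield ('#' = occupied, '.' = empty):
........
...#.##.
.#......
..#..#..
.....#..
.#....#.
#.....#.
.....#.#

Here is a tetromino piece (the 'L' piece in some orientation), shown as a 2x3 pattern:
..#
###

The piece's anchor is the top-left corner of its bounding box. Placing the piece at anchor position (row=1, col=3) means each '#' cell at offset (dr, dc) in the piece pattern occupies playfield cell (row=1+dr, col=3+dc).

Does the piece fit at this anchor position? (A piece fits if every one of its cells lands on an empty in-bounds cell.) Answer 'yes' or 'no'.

Answer: no

Derivation:
Check each piece cell at anchor (1, 3):
  offset (0,2) -> (1,5): occupied ('#') -> FAIL
  offset (1,0) -> (2,3): empty -> OK
  offset (1,1) -> (2,4): empty -> OK
  offset (1,2) -> (2,5): empty -> OK
All cells valid: no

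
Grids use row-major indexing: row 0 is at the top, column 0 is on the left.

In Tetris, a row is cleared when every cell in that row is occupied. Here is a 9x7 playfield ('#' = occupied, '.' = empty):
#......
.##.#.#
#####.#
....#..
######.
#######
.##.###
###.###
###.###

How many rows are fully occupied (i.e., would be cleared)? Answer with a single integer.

Answer: 1

Derivation:
Check each row:
  row 0: 6 empty cells -> not full
  row 1: 3 empty cells -> not full
  row 2: 1 empty cell -> not full
  row 3: 6 empty cells -> not full
  row 4: 1 empty cell -> not full
  row 5: 0 empty cells -> FULL (clear)
  row 6: 2 empty cells -> not full
  row 7: 1 empty cell -> not full
  row 8: 1 empty cell -> not full
Total rows cleared: 1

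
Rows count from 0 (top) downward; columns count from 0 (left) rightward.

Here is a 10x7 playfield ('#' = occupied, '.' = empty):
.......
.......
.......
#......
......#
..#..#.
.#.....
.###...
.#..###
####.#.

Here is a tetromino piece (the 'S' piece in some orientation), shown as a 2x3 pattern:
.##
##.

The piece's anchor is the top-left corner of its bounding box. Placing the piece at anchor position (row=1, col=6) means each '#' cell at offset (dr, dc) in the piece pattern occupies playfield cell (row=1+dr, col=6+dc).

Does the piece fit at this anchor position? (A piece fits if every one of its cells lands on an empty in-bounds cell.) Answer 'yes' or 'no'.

Check each piece cell at anchor (1, 6):
  offset (0,1) -> (1,7): out of bounds -> FAIL
  offset (0,2) -> (1,8): out of bounds -> FAIL
  offset (1,0) -> (2,6): empty -> OK
  offset (1,1) -> (2,7): out of bounds -> FAIL
All cells valid: no

Answer: no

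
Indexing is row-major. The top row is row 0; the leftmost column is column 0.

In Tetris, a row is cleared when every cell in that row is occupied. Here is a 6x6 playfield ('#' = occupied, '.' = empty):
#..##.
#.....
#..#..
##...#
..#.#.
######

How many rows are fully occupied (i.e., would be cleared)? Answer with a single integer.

Check each row:
  row 0: 3 empty cells -> not full
  row 1: 5 empty cells -> not full
  row 2: 4 empty cells -> not full
  row 3: 3 empty cells -> not full
  row 4: 4 empty cells -> not full
  row 5: 0 empty cells -> FULL (clear)
Total rows cleared: 1

Answer: 1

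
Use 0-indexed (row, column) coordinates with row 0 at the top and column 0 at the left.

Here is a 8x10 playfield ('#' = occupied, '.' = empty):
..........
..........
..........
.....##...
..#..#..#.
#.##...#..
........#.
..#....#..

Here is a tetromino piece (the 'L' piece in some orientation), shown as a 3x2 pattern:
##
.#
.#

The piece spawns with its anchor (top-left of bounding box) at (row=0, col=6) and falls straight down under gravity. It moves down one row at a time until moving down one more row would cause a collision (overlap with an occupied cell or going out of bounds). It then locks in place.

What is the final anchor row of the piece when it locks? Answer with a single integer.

Spawn at (row=0, col=6). Try each row:
  row 0: fits
  row 1: fits
  row 2: fits
  row 3: blocked -> lock at row 2

Answer: 2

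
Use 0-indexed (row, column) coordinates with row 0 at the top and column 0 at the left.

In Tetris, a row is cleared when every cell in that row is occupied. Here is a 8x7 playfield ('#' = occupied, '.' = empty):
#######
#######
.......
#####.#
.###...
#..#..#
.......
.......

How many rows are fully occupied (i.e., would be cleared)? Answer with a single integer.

Answer: 2

Derivation:
Check each row:
  row 0: 0 empty cells -> FULL (clear)
  row 1: 0 empty cells -> FULL (clear)
  row 2: 7 empty cells -> not full
  row 3: 1 empty cell -> not full
  row 4: 4 empty cells -> not full
  row 5: 4 empty cells -> not full
  row 6: 7 empty cells -> not full
  row 7: 7 empty cells -> not full
Total rows cleared: 2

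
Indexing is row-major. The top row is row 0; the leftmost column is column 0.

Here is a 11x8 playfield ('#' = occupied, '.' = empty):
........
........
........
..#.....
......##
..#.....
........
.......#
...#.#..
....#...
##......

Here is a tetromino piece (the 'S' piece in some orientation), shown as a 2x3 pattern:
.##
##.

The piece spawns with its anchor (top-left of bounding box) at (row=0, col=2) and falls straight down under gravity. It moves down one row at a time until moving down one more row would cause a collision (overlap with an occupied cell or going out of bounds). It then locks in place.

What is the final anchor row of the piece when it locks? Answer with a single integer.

Answer: 1

Derivation:
Spawn at (row=0, col=2). Try each row:
  row 0: fits
  row 1: fits
  row 2: blocked -> lock at row 1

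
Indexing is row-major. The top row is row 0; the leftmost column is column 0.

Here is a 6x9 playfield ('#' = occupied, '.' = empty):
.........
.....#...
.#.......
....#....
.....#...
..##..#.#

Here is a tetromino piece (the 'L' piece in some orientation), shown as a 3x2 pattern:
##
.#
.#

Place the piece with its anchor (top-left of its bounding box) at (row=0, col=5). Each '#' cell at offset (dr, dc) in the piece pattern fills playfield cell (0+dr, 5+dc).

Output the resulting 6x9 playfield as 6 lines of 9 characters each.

Fill (0+0,5+0) = (0,5)
Fill (0+0,5+1) = (0,6)
Fill (0+1,5+1) = (1,6)
Fill (0+2,5+1) = (2,6)

Answer: .....##..
.....##..
.#....#..
....#....
.....#...
..##..#.#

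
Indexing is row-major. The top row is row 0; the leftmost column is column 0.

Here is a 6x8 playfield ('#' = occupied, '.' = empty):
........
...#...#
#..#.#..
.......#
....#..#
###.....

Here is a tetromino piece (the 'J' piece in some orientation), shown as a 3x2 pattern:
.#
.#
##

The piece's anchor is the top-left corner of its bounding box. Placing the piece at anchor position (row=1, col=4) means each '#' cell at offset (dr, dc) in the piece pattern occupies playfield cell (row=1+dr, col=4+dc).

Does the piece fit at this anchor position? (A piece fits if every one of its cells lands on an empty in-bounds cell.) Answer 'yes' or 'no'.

Answer: no

Derivation:
Check each piece cell at anchor (1, 4):
  offset (0,1) -> (1,5): empty -> OK
  offset (1,1) -> (2,5): occupied ('#') -> FAIL
  offset (2,0) -> (3,4): empty -> OK
  offset (2,1) -> (3,5): empty -> OK
All cells valid: no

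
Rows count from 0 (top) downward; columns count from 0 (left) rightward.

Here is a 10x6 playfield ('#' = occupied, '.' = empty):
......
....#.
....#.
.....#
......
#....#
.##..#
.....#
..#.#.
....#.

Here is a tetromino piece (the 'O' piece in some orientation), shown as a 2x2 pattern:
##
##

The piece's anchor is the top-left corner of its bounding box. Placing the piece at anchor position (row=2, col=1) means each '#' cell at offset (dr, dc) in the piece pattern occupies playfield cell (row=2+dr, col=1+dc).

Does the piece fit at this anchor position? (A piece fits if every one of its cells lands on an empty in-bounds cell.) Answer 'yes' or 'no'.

Answer: yes

Derivation:
Check each piece cell at anchor (2, 1):
  offset (0,0) -> (2,1): empty -> OK
  offset (0,1) -> (2,2): empty -> OK
  offset (1,0) -> (3,1): empty -> OK
  offset (1,1) -> (3,2): empty -> OK
All cells valid: yes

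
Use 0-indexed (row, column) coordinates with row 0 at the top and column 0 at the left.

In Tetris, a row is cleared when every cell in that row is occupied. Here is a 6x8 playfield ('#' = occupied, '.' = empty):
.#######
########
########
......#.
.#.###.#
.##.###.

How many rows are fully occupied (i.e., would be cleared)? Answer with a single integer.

Check each row:
  row 0: 1 empty cell -> not full
  row 1: 0 empty cells -> FULL (clear)
  row 2: 0 empty cells -> FULL (clear)
  row 3: 7 empty cells -> not full
  row 4: 3 empty cells -> not full
  row 5: 3 empty cells -> not full
Total rows cleared: 2

Answer: 2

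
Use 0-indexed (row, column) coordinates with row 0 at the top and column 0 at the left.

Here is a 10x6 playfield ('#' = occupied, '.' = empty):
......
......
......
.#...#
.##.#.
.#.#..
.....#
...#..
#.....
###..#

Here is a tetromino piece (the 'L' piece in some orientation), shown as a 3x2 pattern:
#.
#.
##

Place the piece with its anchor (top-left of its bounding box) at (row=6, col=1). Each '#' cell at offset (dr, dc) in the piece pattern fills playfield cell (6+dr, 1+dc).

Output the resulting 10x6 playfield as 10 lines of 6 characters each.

Fill (6+0,1+0) = (6,1)
Fill (6+1,1+0) = (7,1)
Fill (6+2,1+0) = (8,1)
Fill (6+2,1+1) = (8,2)

Answer: ......
......
......
.#...#
.##.#.
.#.#..
.#...#
.#.#..
###...
###..#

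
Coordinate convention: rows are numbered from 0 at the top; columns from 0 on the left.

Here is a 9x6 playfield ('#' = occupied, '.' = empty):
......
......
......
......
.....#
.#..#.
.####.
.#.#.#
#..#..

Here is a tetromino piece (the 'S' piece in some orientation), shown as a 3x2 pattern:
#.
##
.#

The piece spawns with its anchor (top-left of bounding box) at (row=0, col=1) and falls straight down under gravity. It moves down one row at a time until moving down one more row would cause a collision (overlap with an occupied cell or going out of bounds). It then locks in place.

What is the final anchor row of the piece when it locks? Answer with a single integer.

Spawn at (row=0, col=1). Try each row:
  row 0: fits
  row 1: fits
  row 2: fits
  row 3: fits
  row 4: blocked -> lock at row 3

Answer: 3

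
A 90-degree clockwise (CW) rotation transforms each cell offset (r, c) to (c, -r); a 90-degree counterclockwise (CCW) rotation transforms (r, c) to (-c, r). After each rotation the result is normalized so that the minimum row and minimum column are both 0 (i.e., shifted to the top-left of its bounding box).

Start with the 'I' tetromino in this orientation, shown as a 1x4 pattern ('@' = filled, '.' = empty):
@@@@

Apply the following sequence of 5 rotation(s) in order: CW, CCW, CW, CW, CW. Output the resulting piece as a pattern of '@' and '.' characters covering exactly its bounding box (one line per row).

Start:
@@@@
After rotation 1 (CW):
@
@
@
@
After rotation 2 (CCW):
@@@@
After rotation 3 (CW):
@
@
@
@
After rotation 4 (CW):
@@@@
After rotation 5 (CW):
@
@
@
@

Answer: @
@
@
@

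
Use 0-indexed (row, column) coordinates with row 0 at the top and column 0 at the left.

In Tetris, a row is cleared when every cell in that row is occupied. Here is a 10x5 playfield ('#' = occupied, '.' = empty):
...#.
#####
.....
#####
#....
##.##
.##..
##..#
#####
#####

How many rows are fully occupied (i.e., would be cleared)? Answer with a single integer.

Answer: 4

Derivation:
Check each row:
  row 0: 4 empty cells -> not full
  row 1: 0 empty cells -> FULL (clear)
  row 2: 5 empty cells -> not full
  row 3: 0 empty cells -> FULL (clear)
  row 4: 4 empty cells -> not full
  row 5: 1 empty cell -> not full
  row 6: 3 empty cells -> not full
  row 7: 2 empty cells -> not full
  row 8: 0 empty cells -> FULL (clear)
  row 9: 0 empty cells -> FULL (clear)
Total rows cleared: 4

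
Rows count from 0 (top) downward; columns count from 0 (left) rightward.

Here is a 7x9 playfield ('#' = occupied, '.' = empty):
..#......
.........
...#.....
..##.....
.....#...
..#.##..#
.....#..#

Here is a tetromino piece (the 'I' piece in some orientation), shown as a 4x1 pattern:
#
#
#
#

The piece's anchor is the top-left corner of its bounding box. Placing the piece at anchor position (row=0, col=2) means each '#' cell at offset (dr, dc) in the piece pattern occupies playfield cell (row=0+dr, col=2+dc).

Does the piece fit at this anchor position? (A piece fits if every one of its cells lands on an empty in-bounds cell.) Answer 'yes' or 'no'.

Check each piece cell at anchor (0, 2):
  offset (0,0) -> (0,2): occupied ('#') -> FAIL
  offset (1,0) -> (1,2): empty -> OK
  offset (2,0) -> (2,2): empty -> OK
  offset (3,0) -> (3,2): occupied ('#') -> FAIL
All cells valid: no

Answer: no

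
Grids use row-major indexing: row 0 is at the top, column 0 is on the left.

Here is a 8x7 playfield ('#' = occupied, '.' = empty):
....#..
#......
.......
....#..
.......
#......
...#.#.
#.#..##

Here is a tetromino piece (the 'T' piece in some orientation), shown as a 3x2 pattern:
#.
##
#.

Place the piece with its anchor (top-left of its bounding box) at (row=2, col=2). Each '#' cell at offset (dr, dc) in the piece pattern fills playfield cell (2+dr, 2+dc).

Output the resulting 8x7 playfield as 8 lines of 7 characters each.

Answer: ....#..
#......
..#....
..###..
..#....
#......
...#.#.
#.#..##

Derivation:
Fill (2+0,2+0) = (2,2)
Fill (2+1,2+0) = (3,2)
Fill (2+1,2+1) = (3,3)
Fill (2+2,2+0) = (4,2)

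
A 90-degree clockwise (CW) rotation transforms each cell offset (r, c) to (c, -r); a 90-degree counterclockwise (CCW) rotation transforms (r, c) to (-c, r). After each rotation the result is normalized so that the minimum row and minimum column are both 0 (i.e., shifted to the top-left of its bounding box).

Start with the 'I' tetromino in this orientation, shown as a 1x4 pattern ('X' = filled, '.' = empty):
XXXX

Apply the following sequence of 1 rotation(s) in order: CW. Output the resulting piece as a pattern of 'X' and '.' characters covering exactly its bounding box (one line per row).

Answer: X
X
X
X

Derivation:
Start:
XXXX
After rotation 1 (CW):
X
X
X
X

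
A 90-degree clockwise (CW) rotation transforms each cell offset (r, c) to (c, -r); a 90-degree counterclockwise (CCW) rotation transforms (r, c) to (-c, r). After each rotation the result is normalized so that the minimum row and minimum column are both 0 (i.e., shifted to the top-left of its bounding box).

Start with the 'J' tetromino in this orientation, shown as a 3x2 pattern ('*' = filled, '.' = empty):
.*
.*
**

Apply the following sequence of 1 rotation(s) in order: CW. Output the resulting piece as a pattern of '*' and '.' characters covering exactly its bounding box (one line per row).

Answer: *..
***

Derivation:
Start:
.*
.*
**
After rotation 1 (CW):
*..
***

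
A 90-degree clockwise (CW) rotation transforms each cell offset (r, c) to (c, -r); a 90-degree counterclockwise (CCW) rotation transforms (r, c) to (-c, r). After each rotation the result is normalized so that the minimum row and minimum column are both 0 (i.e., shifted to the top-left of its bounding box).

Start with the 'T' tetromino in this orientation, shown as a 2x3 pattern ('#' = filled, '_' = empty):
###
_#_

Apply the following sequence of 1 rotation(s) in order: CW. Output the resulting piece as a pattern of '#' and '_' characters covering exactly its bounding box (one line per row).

Start:
###
_#_
After rotation 1 (CW):
_#
##
_#

Answer: _#
##
_#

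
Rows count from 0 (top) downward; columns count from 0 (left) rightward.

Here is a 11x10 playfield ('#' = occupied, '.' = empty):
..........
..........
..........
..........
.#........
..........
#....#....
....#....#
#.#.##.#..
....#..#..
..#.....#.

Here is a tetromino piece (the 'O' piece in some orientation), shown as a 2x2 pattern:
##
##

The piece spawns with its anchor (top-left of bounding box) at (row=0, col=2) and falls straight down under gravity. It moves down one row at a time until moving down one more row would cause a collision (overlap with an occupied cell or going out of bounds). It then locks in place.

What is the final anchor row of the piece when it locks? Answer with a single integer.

Answer: 6

Derivation:
Spawn at (row=0, col=2). Try each row:
  row 0: fits
  row 1: fits
  row 2: fits
  row 3: fits
  row 4: fits
  row 5: fits
  row 6: fits
  row 7: blocked -> lock at row 6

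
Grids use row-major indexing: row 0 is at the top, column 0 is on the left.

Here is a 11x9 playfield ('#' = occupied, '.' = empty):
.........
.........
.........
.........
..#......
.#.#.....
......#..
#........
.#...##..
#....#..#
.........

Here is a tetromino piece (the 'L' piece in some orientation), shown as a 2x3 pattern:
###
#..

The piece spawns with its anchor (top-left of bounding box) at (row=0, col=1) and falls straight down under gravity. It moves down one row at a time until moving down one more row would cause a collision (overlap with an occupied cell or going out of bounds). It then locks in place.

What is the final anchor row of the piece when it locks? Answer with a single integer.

Answer: 3

Derivation:
Spawn at (row=0, col=1). Try each row:
  row 0: fits
  row 1: fits
  row 2: fits
  row 3: fits
  row 4: blocked -> lock at row 3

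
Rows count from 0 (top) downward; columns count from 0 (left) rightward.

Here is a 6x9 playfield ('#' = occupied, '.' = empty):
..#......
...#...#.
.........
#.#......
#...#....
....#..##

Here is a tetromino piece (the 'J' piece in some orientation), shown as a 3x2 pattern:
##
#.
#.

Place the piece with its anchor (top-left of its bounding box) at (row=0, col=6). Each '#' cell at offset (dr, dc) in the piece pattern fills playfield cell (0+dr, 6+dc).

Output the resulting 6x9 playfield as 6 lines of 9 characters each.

Fill (0+0,6+0) = (0,6)
Fill (0+0,6+1) = (0,7)
Fill (0+1,6+0) = (1,6)
Fill (0+2,6+0) = (2,6)

Answer: ..#...##.
...#..##.
......#..
#.#......
#...#....
....#..##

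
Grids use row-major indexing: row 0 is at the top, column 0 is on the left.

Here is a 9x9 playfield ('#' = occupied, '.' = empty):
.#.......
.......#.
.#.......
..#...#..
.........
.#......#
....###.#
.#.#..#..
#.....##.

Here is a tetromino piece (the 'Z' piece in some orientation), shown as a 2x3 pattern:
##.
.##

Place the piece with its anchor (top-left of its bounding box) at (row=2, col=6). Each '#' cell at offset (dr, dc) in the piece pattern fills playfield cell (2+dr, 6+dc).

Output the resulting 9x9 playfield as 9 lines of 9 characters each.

Fill (2+0,6+0) = (2,6)
Fill (2+0,6+1) = (2,7)
Fill (2+1,6+1) = (3,7)
Fill (2+1,6+2) = (3,8)

Answer: .#.......
.......#.
.#....##.
..#...###
.........
.#......#
....###.#
.#.#..#..
#.....##.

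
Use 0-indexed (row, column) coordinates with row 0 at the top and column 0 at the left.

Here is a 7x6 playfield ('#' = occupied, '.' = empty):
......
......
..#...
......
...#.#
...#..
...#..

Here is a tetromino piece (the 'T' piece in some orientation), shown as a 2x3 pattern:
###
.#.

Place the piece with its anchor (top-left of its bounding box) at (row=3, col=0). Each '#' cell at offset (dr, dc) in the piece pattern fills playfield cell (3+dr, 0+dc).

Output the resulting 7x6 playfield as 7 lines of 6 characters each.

Fill (3+0,0+0) = (3,0)
Fill (3+0,0+1) = (3,1)
Fill (3+0,0+2) = (3,2)
Fill (3+1,0+1) = (4,1)

Answer: ......
......
..#...
###...
.#.#.#
...#..
...#..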